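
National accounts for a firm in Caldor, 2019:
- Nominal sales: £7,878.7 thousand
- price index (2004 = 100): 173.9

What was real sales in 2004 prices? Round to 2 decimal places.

£4,530.59 thousand

Real sales = Nominal / (price index/100) = 7878.7 / 1.739 = 4530.59.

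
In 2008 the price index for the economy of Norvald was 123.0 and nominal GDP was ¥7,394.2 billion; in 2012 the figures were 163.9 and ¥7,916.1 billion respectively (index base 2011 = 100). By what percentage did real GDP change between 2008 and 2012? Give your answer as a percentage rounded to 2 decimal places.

-19.66%

Real GDP 2008 = 7394.2 / 1.230 = 6011.54.
Real GDP 2012 = 7916.1 / 1.639 = 4829.84.
Real growth = 4829.84 / 6011.54 − 1 = -0.1966.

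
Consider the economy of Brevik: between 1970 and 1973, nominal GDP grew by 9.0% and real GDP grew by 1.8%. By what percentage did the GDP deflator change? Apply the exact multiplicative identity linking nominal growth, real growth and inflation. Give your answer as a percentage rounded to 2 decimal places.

(1 + g_nom) = (1 + g_real)(1 + π), so π = 1.0900 / 1.0180 − 1 = 0.07073.

7.07%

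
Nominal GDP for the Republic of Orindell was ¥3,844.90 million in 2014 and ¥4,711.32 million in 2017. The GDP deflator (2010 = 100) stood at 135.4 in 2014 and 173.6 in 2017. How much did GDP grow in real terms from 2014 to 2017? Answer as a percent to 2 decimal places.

Deflate each year: 2014 → 3844.90/1.354 = 2839.66; 2017 → 4711.32/1.736 = 2713.89.
So real GDP changed by 2713.89/2839.66 − 1 = -0.0443, i.e. -4.43%.

-4.43%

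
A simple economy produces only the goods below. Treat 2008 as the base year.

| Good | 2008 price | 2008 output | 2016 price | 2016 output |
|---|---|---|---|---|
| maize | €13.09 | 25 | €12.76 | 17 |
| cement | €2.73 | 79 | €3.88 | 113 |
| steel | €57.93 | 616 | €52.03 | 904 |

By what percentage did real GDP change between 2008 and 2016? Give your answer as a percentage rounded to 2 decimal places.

Real GDP 2008 = Nominal GDP 2008 = 13.09·25 + 2.73·79 + 57.93·616 = 36227.80.
Real GDP 2016 (at 2008 prices) = 13.09·17 + 2.73·113 + 57.93·904 = 52899.74.
Real growth = 52899.74/36227.80 − 1 = 0.4602.

46.02%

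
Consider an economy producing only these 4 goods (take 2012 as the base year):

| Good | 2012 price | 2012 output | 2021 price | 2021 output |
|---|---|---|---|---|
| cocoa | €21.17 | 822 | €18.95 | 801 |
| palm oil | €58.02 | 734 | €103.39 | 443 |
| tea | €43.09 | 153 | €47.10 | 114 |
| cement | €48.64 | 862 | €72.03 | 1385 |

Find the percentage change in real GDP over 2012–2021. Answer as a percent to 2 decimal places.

5.93%

Real GDP 2012 = Nominal GDP 2012 = 21.17·822 + 58.02·734 + 43.09·153 + 48.64·862 = 108508.87.
Real GDP 2021 (at 2012 prices) = 21.17·801 + 58.02·443 + 43.09·114 + 48.64·1385 = 114938.69.
Real growth = 114938.69/108508.87 − 1 = 0.0593.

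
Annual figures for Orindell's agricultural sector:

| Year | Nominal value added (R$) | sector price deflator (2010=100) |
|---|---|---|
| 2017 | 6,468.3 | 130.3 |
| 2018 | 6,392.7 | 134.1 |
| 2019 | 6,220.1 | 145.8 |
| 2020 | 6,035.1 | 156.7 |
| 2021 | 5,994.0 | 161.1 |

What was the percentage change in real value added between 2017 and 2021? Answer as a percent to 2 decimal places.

Real value added 2017 = 6468.3/1.303 = 4964.16.
Real value added 2021 = 5994.0/1.611 = 3720.67.
Change = 3720.67/4964.16 − 1 = -0.2505.

-25.05%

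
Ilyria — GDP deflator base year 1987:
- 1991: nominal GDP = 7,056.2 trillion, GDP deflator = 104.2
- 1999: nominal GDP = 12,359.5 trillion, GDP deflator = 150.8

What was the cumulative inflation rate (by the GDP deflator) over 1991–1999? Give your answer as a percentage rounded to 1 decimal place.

Price-level change = 150.8 / 104.2 − 1 = 0.4472.

44.7%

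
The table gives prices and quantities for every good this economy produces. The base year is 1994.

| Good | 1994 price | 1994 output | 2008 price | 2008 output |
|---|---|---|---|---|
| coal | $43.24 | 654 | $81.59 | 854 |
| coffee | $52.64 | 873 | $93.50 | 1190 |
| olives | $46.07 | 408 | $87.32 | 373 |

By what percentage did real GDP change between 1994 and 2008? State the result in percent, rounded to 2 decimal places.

25.50%

Real GDP 1994 = Nominal GDP 1994 = 43.24·654 + 52.64·873 + 46.07·408 = 93030.24.
Real GDP 2008 (at 1994 prices) = 43.24·854 + 52.64·1190 + 46.07·373 = 116752.67.
Real growth = 116752.67/93030.24 − 1 = 0.2550.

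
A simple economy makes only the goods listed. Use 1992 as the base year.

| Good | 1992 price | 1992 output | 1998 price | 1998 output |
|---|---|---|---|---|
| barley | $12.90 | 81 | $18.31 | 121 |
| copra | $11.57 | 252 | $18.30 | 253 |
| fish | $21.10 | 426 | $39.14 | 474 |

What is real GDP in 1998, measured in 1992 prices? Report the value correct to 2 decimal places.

$14489.51

Real GDP 1998 = Σ (p_1992 × q_1998) = 12.90·121 + 11.57·253 + 21.10·474 = 14489.51.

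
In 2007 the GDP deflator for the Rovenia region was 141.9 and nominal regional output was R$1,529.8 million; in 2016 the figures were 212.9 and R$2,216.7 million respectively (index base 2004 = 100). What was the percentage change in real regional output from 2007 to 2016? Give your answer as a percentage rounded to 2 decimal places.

Real regional output 2007 = 1529.8 / 1.419 = 1078.08.
Real regional output 2016 = 2216.7 / 2.129 = 1041.19.
Real growth = 1041.19 / 1078.08 − 1 = -0.0342.

-3.42%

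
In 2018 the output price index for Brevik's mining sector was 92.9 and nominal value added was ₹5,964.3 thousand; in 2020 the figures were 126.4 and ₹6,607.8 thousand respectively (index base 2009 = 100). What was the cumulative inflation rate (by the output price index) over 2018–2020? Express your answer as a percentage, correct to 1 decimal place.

36.1%

Price-level change = 126.4 / 92.9 − 1 = 0.3606.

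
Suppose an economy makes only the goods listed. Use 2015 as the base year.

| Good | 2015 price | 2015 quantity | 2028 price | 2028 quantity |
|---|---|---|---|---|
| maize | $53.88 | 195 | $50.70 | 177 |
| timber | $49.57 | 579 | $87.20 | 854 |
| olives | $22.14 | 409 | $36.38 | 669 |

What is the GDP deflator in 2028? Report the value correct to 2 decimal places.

161.64

Nominal GDP 2028 = 50.70·177 + 87.20·854 + 36.38·669 = 107780.92.
Real GDP 2028 (at 2015 prices) = 53.88·177 + 49.57·854 + 22.14·669 = 66681.20.
Deflator = Nominal/Real × 100 = 107780.92/66681.20 × 100 = 161.636.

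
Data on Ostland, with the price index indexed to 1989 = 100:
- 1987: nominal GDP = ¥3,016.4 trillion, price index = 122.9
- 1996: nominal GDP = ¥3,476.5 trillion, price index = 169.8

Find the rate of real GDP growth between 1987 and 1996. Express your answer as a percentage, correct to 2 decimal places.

Deflate each year: 1987 → 3016.4/1.229 = 2454.35; 1996 → 3476.5/1.698 = 2047.41.
So real GDP changed by 2047.41/2454.35 − 1 = -0.1658, i.e. -16.58%.

-16.58%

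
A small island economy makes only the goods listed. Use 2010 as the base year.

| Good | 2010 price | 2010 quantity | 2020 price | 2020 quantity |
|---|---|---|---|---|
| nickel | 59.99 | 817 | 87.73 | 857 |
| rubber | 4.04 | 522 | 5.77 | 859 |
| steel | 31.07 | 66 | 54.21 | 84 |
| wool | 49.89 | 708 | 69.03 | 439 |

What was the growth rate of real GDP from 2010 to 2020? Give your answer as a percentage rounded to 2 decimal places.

-10.28%

Real GDP 2010 = Nominal GDP 2010 = 59.99·817 + 4.04·522 + 31.07·66 + 49.89·708 = 88493.45.
Real GDP 2020 (at 2010 prices) = 59.99·857 + 4.04·859 + 31.07·84 + 49.89·439 = 79393.38.
Real growth = 79393.38/88493.45 − 1 = -0.1028.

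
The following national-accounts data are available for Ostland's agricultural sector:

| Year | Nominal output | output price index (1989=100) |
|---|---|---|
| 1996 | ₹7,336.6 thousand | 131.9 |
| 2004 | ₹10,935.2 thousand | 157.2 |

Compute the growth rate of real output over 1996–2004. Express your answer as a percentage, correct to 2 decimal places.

25.06%

Real output 1996 = 7336.6 / 1.319 = 5562.24.
Real output 2004 = 10935.2 / 1.572 = 6956.23.
Real growth = 6956.23 / 5562.24 − 1 = 0.2506.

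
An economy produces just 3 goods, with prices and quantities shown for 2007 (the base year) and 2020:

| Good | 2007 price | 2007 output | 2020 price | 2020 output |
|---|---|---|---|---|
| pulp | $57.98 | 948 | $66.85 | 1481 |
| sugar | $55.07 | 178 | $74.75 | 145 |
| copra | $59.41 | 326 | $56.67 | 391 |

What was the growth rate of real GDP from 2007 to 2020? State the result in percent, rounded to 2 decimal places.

Real GDP 2007 = Nominal GDP 2007 = 57.98·948 + 55.07·178 + 59.41·326 = 84135.16.
Real GDP 2020 (at 2007 prices) = 57.98·1481 + 55.07·145 + 59.41·391 = 117082.84.
Real growth = 117082.84/84135.16 − 1 = 0.3916.

39.16%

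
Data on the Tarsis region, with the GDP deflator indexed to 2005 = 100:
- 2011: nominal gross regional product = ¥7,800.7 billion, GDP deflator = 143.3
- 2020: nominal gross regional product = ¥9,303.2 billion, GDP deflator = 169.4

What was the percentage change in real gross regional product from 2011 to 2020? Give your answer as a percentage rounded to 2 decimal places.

Deflate each year: 2011 → 7800.7/1.433 = 5443.61; 2020 → 9303.2/1.694 = 5491.85.
So real gross regional product changed by 5491.85/5443.61 − 1 = 0.0089, i.e. 0.89%.

0.89%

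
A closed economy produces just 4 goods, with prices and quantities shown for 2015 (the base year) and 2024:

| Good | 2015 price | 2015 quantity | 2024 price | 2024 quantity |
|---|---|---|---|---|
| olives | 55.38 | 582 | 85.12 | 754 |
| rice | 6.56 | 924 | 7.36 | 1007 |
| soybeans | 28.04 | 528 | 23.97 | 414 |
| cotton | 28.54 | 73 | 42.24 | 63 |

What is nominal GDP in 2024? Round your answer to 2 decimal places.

84176.70

Nominal GDP 2024 = Σ (p_2024 × q_2024) = 85.12·754 + 7.36·1007 + 23.97·414 + 42.24·63 = 84176.70.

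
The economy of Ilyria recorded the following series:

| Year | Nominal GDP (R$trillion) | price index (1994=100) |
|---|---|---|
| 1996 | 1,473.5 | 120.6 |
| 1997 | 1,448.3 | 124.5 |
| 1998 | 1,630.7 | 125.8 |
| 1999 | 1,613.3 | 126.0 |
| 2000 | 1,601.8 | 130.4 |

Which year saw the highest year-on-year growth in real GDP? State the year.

1998

1997: real = 1448.3/1.245 = 1163.29; growth vs 1996 (1221.81) = -4.79%.
1998: real = 1630.7/1.258 = 1296.26; growth vs 1997 (1163.29) = 11.43%.
1999: real = 1613.3/1.260 = 1280.40; growth vs 1998 (1296.26) = -1.22%.
2000: real = 1601.8/1.304 = 1228.37; growth vs 1999 (1280.40) = -4.06%.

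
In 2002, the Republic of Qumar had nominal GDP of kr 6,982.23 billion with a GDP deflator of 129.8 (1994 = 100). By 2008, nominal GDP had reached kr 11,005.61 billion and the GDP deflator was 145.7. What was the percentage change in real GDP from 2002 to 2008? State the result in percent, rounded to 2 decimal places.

40.42%

Real GDP 2002 = 6982.23 / 1.298 = 5379.22.
Real GDP 2008 = 11005.61 / 1.457 = 7553.61.
Real growth = 7553.61 / 5379.22 − 1 = 0.4042.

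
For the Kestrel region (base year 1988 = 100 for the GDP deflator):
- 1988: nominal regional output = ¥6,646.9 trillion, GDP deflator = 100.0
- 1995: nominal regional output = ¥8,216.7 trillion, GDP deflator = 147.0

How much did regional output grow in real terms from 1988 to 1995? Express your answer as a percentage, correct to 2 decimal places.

-15.91%

Deflate each year: 1988 → 6646.9/1.000 = 6646.90; 1995 → 8216.7/1.470 = 5589.59.
So real regional output changed by 5589.59/6646.90 − 1 = -0.1591, i.e. -15.91%.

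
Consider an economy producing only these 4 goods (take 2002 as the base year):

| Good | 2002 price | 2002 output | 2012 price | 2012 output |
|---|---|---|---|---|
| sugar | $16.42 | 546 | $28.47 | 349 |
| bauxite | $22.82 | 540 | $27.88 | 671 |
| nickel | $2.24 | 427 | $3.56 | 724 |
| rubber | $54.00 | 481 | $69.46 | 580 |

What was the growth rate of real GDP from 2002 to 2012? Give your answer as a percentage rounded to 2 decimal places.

11.96%

Real GDP 2002 = Nominal GDP 2002 = 16.42·546 + 22.82·540 + 2.24·427 + 54.00·481 = 48218.60.
Real GDP 2012 (at 2002 prices) = 16.42·349 + 22.82·671 + 2.24·724 + 54.00·580 = 53984.56.
Real growth = 53984.56/48218.60 − 1 = 0.1196.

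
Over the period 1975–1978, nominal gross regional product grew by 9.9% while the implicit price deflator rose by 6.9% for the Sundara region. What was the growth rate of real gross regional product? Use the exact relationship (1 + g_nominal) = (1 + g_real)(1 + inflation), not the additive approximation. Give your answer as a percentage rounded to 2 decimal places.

2.81%

(1 + g_nom) = (1 + g_real)(1 + π), so g_real = 1.0990 / 1.0690 − 1 = 0.02806.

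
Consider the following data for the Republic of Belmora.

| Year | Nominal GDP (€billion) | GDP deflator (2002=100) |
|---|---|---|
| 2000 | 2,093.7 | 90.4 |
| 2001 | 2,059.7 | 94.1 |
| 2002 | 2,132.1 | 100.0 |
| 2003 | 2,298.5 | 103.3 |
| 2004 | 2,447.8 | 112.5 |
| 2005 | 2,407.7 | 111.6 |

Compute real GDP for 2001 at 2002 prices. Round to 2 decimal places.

€2,188.84 billion

Real GDP 2001 = 2059.7 / 0.941 = 2188.84.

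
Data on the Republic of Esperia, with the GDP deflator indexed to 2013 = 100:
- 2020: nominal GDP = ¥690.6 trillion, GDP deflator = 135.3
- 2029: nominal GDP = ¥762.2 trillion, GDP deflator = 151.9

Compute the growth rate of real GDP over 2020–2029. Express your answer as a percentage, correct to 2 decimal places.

-1.69%

Deflate each year: 2020 → 690.6/1.353 = 510.42; 2029 → 762.2/1.519 = 501.78.
So real GDP changed by 501.78/510.42 − 1 = -0.0169, i.e. -1.69%.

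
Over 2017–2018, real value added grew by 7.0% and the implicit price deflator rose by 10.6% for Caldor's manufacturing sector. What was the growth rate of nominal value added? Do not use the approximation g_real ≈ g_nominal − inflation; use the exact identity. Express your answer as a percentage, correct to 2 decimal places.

18.34%

(1 + g_nom) = (1 + g_real)(1 + π) = 1.0700 × 1.1060 = 1.18342.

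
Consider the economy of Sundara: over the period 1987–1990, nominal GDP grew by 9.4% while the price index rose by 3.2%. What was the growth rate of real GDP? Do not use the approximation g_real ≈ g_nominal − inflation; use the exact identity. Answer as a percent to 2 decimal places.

6.01%

(1 + g_nom) = (1 + g_real)(1 + π), so g_real = 1.0940 / 1.0320 − 1 = 0.06008.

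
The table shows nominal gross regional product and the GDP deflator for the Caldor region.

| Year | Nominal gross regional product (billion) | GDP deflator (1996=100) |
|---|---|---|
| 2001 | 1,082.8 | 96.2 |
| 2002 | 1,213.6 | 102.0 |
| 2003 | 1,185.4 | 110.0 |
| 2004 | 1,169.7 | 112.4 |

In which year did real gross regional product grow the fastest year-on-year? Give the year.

2002: real = 1213.6/1.020 = 1189.80; growth vs 2001 (1125.57) = 5.71%.
2003: real = 1185.4/1.100 = 1077.64; growth vs 2002 (1189.80) = -9.43%.
2004: real = 1169.7/1.124 = 1040.66; growth vs 2003 (1077.64) = -3.43%.

2002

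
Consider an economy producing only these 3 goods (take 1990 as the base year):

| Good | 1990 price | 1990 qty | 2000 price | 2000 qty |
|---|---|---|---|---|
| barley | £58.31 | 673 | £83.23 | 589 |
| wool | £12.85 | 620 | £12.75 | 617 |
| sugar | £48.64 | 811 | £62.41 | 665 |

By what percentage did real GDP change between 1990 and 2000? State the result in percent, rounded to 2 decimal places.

-13.89%

Real GDP 1990 = Nominal GDP 1990 = 58.31·673 + 12.85·620 + 48.64·811 = 86656.67.
Real GDP 2000 (at 1990 prices) = 58.31·589 + 12.85·617 + 48.64·665 = 74618.64.
Real growth = 74618.64/86656.67 − 1 = -0.1389.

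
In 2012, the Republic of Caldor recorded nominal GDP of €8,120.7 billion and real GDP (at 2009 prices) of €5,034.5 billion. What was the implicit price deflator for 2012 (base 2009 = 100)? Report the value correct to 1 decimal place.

161.3

implicit price deflator = (Nominal / Real) × 100 = 8120.7 / 5034.5 × 100 = 161.30.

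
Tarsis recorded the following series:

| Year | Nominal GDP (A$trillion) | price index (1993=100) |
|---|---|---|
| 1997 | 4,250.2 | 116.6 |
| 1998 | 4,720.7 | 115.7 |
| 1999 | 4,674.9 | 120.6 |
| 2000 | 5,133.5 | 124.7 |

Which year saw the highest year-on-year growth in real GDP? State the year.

1998

1998: real = 4720.7/1.157 = 4080.12; growth vs 1997 (3645.11) = 11.93%.
1999: real = 4674.9/1.206 = 3876.37; growth vs 1998 (4080.12) = -4.99%.
2000: real = 5133.5/1.247 = 4116.68; growth vs 1999 (3876.37) = 6.20%.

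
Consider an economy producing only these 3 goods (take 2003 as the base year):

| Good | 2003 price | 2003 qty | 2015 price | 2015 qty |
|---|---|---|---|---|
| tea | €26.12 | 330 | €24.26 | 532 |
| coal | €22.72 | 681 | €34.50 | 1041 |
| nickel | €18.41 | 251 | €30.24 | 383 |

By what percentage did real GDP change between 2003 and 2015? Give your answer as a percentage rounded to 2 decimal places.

Real GDP 2003 = Nominal GDP 2003 = 26.12·330 + 22.72·681 + 18.41·251 = 28712.83.
Real GDP 2015 (at 2003 prices) = 26.12·532 + 22.72·1041 + 18.41·383 = 44598.39.
Real growth = 44598.39/28712.83 − 1 = 0.5533.

55.33%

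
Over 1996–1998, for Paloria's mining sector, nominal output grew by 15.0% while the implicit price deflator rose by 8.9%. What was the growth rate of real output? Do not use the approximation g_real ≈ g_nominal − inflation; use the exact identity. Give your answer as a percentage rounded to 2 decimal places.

5.60%

(1 + g_nom) = (1 + g_real)(1 + π), so g_real = 1.1500 / 1.0890 − 1 = 0.05601.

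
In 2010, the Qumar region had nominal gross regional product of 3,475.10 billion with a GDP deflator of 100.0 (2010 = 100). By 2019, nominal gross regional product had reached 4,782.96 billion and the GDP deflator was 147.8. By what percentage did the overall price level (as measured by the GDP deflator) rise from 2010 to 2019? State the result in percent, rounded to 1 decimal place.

47.8%

Price-level change = 147.8 / 100.0 − 1 = 0.4780.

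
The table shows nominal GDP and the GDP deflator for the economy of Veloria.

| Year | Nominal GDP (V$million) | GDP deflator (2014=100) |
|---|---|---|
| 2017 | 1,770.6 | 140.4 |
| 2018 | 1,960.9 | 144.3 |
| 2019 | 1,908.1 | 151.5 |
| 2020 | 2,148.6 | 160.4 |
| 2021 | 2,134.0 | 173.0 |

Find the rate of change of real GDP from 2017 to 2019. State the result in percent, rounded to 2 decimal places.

Real GDP 2017 = 1770.6/1.404 = 1261.11.
Real GDP 2019 = 1908.1/1.515 = 1259.47.
Change = 1259.47/1261.11 − 1 = -0.0013.

-0.13%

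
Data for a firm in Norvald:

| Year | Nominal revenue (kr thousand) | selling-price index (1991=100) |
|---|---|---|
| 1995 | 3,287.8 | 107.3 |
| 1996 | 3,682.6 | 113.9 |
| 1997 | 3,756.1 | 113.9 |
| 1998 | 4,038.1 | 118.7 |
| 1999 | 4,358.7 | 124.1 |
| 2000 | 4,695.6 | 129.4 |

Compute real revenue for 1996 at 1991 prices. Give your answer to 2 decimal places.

kr 3,233.19 thousand

Real revenue 1996 = 3682.6 / 1.139 = 3233.19.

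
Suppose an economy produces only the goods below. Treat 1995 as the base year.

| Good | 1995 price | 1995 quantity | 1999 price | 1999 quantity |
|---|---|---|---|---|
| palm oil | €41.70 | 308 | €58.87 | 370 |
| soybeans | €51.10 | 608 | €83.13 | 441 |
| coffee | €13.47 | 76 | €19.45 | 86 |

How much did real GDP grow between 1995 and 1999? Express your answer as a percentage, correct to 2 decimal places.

Real GDP 1995 = Nominal GDP 1995 = 41.70·308 + 51.10·608 + 13.47·76 = 44936.12.
Real GDP 1999 (at 1995 prices) = 41.70·370 + 51.10·441 + 13.47·86 = 39122.52.
Real growth = 39122.52/44936.12 − 1 = -0.1294.

-12.94%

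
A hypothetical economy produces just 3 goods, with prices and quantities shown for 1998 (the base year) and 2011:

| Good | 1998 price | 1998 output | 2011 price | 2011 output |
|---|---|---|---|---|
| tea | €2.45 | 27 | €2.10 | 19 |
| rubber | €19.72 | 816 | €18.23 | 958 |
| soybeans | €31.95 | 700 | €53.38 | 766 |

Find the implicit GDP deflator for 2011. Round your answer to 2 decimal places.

Nominal GDP 2011 = 2.10·19 + 18.23·958 + 53.38·766 = 58393.32.
Real GDP 2011 (at 1998 prices) = 2.45·19 + 19.72·958 + 31.95·766 = 43412.01.
Deflator = Nominal/Real × 100 = 58393.32/43412.01 × 100 = 134.510.

134.51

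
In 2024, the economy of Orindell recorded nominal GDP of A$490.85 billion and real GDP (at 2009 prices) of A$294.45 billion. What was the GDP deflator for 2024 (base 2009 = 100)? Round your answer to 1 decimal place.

166.7

GDP deflator = (Nominal / Real) × 100 = 490.85 / 294.45 × 100 = 166.70.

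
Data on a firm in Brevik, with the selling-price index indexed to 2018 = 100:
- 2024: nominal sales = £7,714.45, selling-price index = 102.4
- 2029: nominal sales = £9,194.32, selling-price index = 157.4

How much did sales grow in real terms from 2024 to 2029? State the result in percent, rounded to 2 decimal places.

-22.46%

Deflate each year: 2024 → 7714.45/1.024 = 7533.64; 2029 → 9194.32/1.574 = 5841.37.
So real sales changed by 5841.37/7533.64 − 1 = -0.2246, i.e. -22.46%.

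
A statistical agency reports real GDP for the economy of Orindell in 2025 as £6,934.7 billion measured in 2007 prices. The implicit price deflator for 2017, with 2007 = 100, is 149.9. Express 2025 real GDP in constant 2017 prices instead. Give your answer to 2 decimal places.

Real GDP in 2017 prices = Real GDP in 2007 prices × (P_2017/P_2007) = 6934.7 × 1.499 = 10395.12.

£10,395.12 billion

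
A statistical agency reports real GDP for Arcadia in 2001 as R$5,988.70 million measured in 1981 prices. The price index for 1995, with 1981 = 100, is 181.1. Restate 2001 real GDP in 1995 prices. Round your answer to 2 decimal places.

R$10,845.54 million

Real GDP in 1995 prices = Real GDP in 1981 prices × (P_1995/P_1981) = 5988.70 × 1.811 = 10845.54.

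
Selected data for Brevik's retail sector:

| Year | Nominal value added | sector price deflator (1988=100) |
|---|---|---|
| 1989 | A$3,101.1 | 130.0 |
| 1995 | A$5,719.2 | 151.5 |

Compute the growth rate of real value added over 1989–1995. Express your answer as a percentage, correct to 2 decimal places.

Real value added 1989 = 3101.1 / 1.300 = 2385.46.
Real value added 1995 = 5719.2 / 1.515 = 3775.05.
Real growth = 3775.05 / 2385.46 − 1 = 0.5825.

58.25%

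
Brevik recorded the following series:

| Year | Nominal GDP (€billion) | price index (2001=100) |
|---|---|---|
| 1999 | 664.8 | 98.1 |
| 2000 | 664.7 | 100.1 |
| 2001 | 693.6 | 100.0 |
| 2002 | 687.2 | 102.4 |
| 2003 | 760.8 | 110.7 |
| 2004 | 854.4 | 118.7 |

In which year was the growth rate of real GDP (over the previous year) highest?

2004

2000: real = 664.7/1.001 = 664.04; growth vs 1999 (677.68) = -2.01%.
2001: real = 693.6/1.000 = 693.60; growth vs 2000 (664.04) = 4.45%.
2002: real = 687.2/1.024 = 671.09; growth vs 2001 (693.60) = -3.25%.
2003: real = 760.8/1.107 = 687.26; growth vs 2002 (671.09) = 2.41%.
2004: real = 854.4/1.187 = 719.80; growth vs 2003 (687.26) = 4.73%.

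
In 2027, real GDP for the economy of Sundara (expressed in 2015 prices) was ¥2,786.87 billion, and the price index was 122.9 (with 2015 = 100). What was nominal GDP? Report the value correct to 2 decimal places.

Nominal GDP = Real × (price index/100) = 2786.87 × 1.229 = 3425.06.

¥3,425.06 billion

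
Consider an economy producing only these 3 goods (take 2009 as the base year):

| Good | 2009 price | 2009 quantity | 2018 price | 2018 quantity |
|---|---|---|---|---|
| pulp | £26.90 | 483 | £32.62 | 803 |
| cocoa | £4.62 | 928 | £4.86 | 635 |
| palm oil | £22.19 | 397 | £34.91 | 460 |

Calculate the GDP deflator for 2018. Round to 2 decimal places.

Nominal GDP 2018 = 32.62·803 + 4.86·635 + 34.91·460 = 45338.56.
Real GDP 2018 (at 2009 prices) = 26.90·803 + 4.62·635 + 22.19·460 = 34741.80.
Deflator = Nominal/Real × 100 = 45338.56/34741.80 × 100 = 130.501.

130.50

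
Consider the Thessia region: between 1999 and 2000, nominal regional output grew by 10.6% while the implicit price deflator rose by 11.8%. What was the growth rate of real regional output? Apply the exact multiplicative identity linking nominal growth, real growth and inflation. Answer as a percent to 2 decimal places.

(1 + g_nom) = (1 + g_real)(1 + π), so g_real = 1.1060 / 1.1180 − 1 = -0.01073.

-1.07%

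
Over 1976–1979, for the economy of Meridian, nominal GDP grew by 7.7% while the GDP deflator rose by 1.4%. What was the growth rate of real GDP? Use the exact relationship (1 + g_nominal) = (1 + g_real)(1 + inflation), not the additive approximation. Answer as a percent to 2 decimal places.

6.21%

(1 + g_nom) = (1 + g_real)(1 + π), so g_real = 1.0770 / 1.0140 − 1 = 0.06213.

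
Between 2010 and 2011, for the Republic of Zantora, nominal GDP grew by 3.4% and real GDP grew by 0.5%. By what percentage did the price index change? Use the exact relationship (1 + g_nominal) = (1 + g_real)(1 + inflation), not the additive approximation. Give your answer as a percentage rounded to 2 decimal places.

2.89%

(1 + g_nom) = (1 + g_real)(1 + π), so π = 1.0340 / 1.0050 − 1 = 0.02886.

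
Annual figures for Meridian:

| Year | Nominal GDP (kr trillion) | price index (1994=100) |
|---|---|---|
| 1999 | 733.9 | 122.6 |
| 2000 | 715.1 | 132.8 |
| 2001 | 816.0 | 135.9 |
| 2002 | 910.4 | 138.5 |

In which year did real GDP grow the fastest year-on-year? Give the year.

2001

2000: real = 715.1/1.328 = 538.48; growth vs 1999 (598.61) = -10.04%.
2001: real = 816.0/1.359 = 600.44; growth vs 2000 (538.48) = 11.51%.
2002: real = 910.4/1.385 = 657.33; growth vs 2001 (600.44) = 9.47%.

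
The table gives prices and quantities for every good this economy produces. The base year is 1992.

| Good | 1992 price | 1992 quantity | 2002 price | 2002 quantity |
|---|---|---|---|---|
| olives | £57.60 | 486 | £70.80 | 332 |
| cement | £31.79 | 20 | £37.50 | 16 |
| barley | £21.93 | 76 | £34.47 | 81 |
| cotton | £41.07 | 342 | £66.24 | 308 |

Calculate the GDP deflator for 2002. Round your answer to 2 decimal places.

138.88

Nominal GDP 2002 = 70.80·332 + 37.50·16 + 34.47·81 + 66.24·308 = 47299.59.
Real GDP 2002 (at 1992 prices) = 57.60·332 + 31.79·16 + 21.93·81 + 41.07·308 = 34057.73.
Deflator = Nominal/Real × 100 = 47299.59/34057.73 × 100 = 138.881.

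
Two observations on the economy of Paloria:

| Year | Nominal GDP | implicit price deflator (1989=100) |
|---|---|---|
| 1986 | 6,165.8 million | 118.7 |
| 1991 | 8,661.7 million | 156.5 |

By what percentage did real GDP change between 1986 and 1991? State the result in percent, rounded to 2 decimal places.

6.55%

Deflate each year: 1986 → 6165.8/1.187 = 5194.44; 1991 → 8661.7/1.565 = 5534.63.
So real GDP changed by 5534.63/5194.44 − 1 = 0.0655, i.e. 6.55%.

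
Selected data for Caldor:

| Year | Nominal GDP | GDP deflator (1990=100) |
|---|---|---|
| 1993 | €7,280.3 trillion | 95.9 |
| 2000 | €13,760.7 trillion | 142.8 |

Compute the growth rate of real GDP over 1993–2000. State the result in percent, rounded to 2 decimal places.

Real GDP 1993 = 7280.3 / 0.959 = 7591.55.
Real GDP 2000 = 13760.7 / 1.428 = 9636.34.
Real growth = 9636.34 / 7591.55 − 1 = 0.2694.

26.94%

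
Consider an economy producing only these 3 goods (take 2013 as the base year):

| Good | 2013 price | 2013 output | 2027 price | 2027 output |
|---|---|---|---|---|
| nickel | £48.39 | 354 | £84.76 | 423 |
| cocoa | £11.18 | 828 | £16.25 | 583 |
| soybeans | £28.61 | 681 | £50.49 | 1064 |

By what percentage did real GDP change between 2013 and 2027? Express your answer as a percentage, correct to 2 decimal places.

Real GDP 2013 = Nominal GDP 2013 = 48.39·354 + 11.18·828 + 28.61·681 = 45870.51.
Real GDP 2027 (at 2013 prices) = 48.39·423 + 11.18·583 + 28.61·1064 = 57427.95.
Real growth = 57427.95/45870.51 − 1 = 0.2520.

25.20%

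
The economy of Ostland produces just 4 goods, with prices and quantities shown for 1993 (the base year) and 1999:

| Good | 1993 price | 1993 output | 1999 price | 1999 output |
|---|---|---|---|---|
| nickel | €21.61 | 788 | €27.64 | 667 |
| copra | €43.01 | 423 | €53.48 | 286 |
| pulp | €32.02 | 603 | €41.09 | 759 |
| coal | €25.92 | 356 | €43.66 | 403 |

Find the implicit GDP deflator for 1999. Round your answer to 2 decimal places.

Nominal GDP 1999 = 27.64·667 + 53.48·286 + 41.09·759 + 43.66·403 = 82513.45.
Real GDP 1999 (at 1993 prices) = 21.61·667 + 43.01·286 + 32.02·759 + 25.92·403 = 61463.67.
Deflator = Nominal/Real × 100 = 82513.45/61463.67 × 100 = 134.248.

134.25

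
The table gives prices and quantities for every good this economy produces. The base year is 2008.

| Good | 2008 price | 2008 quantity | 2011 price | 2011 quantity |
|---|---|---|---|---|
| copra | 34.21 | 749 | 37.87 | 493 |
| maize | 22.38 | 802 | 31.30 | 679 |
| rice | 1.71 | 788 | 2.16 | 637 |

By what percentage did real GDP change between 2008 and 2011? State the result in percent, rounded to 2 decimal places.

-26.20%

Real GDP 2008 = Nominal GDP 2008 = 34.21·749 + 22.38·802 + 1.71·788 = 44919.53.
Real GDP 2011 (at 2008 prices) = 34.21·493 + 22.38·679 + 1.71·637 = 33150.82.
Real growth = 33150.82/44919.53 − 1 = -0.2620.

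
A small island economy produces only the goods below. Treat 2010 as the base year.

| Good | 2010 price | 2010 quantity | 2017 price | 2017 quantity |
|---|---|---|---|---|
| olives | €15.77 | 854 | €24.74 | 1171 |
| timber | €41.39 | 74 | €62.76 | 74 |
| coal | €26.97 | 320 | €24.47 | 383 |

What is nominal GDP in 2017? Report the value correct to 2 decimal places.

€42986.79

Nominal GDP 2017 = Σ (p_2017 × q_2017) = 24.74·1171 + 62.76·74 + 24.47·383 = 42986.79.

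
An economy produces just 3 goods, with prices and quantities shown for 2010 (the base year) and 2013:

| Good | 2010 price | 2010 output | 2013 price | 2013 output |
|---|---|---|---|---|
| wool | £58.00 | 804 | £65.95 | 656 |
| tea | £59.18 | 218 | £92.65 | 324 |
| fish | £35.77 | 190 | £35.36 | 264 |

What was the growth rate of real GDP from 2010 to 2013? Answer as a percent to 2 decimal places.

Real GDP 2010 = Nominal GDP 2010 = 58.00·804 + 59.18·218 + 35.77·190 = 66329.54.
Real GDP 2013 (at 2010 prices) = 58.00·656 + 59.18·324 + 35.77·264 = 66665.60.
Real growth = 66665.60/66329.54 − 1 = 0.0051.

0.51%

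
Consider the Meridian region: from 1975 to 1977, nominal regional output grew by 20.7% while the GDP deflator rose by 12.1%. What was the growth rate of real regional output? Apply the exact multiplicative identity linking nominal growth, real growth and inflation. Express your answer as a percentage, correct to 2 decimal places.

(1 + g_nom) = (1 + g_real)(1 + π), so g_real = 1.2070 / 1.1210 − 1 = 0.07672.

7.67%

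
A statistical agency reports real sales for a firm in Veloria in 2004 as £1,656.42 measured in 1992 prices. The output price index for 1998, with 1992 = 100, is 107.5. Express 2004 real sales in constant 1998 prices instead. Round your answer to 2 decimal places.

Real sales in 1998 prices = Real sales in 1992 prices × (P_1998/P_1992) = 1656.42 × 1.075 = 1780.65.

£1,780.65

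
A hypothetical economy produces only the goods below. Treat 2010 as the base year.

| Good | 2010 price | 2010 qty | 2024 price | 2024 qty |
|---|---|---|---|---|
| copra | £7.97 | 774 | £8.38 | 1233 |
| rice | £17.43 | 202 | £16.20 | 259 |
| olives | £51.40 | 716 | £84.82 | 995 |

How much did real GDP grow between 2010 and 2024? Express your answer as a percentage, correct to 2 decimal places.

40.85%

Real GDP 2010 = Nominal GDP 2010 = 7.97·774 + 17.43·202 + 51.40·716 = 46492.04.
Real GDP 2024 (at 2010 prices) = 7.97·1233 + 17.43·259 + 51.40·995 = 65484.38.
Real growth = 65484.38/46492.04 − 1 = 0.4085.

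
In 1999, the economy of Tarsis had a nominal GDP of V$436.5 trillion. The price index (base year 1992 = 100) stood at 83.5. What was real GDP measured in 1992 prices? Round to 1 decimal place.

Real GDP = Nominal / (price index/100) = 436.5 / 0.835 = 522.75.

V$522.8 trillion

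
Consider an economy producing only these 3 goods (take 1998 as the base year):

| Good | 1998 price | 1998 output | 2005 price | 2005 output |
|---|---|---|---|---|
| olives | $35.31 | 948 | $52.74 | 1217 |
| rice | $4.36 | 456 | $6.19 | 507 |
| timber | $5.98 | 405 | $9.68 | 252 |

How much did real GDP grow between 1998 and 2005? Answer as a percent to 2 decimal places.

Real GDP 1998 = Nominal GDP 1998 = 35.31·948 + 4.36·456 + 5.98·405 = 37883.94.
Real GDP 2005 (at 1998 prices) = 35.31·1217 + 4.36·507 + 5.98·252 = 46689.75.
Real growth = 46689.75/37883.94 − 1 = 0.2324.

23.24%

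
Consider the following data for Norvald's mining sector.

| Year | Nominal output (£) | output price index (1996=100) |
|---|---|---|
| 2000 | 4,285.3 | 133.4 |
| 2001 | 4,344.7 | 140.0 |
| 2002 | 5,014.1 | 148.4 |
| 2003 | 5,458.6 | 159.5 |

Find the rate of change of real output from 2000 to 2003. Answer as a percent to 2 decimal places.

6.54%

Real output 2000 = 4285.3/1.334 = 3212.37.
Real output 2003 = 5458.6/1.595 = 3422.32.
Change = 3422.32/3212.37 − 1 = 0.0654.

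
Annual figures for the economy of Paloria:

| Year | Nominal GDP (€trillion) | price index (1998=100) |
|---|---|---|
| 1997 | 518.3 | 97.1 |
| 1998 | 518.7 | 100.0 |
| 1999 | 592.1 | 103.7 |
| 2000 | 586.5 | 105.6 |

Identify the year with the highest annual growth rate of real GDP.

1999

1998: real = 518.7/1.000 = 518.70; growth vs 1997 (533.78) = -2.83%.
1999: real = 592.1/1.037 = 570.97; growth vs 1998 (518.70) = 10.08%.
2000: real = 586.5/1.056 = 555.40; growth vs 1999 (570.97) = -2.73%.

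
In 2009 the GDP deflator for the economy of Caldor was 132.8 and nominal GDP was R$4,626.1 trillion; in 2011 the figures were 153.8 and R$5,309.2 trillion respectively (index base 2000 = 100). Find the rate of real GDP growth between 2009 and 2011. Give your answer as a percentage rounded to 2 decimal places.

-0.90%

Real GDP 2009 = 4626.1 / 1.328 = 3483.51.
Real GDP 2011 = 5309.2 / 1.538 = 3452.02.
Real growth = 3452.02 / 3483.51 − 1 = -0.0090.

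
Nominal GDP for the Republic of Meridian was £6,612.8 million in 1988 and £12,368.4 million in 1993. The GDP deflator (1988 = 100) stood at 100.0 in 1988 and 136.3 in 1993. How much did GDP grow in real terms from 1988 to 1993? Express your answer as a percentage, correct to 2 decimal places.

37.22%

Real GDP 1988 = 6612.8 / 1.000 = 6612.80.
Real GDP 1993 = 12368.4 / 1.363 = 9074.39.
Real growth = 9074.39 / 6612.80 − 1 = 0.3722.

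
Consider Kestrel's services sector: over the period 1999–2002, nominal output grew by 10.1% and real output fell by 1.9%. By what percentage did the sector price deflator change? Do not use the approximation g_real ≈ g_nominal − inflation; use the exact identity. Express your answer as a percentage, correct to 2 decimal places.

12.23%

(1 + g_nom) = (1 + g_real)(1 + π), so π = 1.1010 / 0.9810 − 1 = 0.12232.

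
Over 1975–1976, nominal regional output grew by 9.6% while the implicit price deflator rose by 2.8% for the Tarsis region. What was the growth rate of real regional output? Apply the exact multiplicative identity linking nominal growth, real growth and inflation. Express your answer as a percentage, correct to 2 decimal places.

6.61%

(1 + g_nom) = (1 + g_real)(1 + π), so g_real = 1.0960 / 1.0280 − 1 = 0.06615.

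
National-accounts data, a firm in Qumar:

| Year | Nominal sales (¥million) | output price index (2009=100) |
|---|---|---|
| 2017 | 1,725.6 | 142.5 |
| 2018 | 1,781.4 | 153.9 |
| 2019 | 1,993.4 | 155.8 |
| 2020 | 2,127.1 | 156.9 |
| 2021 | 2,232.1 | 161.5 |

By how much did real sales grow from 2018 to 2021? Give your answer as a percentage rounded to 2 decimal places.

19.40%

Real sales 2018 = 1781.4/1.539 = 1157.50.
Real sales 2021 = 2232.1/1.615 = 1382.11.
Change = 1382.11/1157.50 − 1 = 0.1940.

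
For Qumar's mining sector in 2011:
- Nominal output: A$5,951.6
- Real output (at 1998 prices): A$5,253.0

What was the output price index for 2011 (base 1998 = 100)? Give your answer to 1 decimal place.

113.3

output price index = (Nominal / Real) × 100 = 5951.6 / 5253.0 × 100 = 113.30.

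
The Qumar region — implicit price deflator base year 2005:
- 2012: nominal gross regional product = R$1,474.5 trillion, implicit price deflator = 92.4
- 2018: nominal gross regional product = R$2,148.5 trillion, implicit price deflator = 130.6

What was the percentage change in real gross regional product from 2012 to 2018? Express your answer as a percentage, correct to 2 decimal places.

Deflate each year: 2012 → 1474.5/0.924 = 1595.78; 2018 → 2148.5/1.306 = 1645.10.
So real gross regional product changed by 1645.10/1595.78 − 1 = 0.0309, i.e. 3.09%.

3.09%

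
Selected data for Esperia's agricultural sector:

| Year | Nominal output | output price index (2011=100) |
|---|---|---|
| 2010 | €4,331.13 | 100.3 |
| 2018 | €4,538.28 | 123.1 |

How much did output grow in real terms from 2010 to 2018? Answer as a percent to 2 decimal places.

Real output 2010 = 4331.13 / 1.003 = 4318.18.
Real output 2018 = 4538.28 / 1.231 = 3686.66.
Real growth = 3686.66 / 4318.18 − 1 = -0.1462.

-14.62%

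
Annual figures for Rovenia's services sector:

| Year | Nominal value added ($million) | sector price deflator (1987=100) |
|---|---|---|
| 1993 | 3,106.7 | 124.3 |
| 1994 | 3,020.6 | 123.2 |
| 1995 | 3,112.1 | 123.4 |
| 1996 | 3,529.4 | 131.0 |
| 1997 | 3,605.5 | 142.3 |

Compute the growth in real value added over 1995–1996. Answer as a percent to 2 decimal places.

6.83%

Real value added 1995 = 3112.1/1.234 = 2521.96.
Real value added 1996 = 3529.4/1.310 = 2694.20.
Change = 2694.20/2521.96 − 1 = 0.0683.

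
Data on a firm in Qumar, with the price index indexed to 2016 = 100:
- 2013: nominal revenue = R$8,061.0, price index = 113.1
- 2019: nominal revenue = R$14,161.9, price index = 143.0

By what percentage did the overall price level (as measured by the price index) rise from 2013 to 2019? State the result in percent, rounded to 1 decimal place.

26.4%

Price-level change = 143.0 / 113.1 − 1 = 0.2644.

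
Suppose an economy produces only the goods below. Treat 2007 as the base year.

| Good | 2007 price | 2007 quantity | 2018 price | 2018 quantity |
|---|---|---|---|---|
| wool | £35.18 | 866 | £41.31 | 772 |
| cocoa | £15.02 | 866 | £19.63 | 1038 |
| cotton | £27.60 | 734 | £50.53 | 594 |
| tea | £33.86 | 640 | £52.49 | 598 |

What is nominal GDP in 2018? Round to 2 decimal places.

Nominal GDP 2018 = Σ (p_2018 × q_2018) = 41.31·772 + 19.63·1038 + 50.53·594 + 52.49·598 = 113671.10.

£113671.10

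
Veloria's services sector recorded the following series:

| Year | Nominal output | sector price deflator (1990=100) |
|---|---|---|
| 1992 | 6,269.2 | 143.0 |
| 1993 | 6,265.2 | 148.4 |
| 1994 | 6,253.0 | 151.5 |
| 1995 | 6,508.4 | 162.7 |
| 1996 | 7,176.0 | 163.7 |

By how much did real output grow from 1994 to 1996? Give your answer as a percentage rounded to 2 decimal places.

Real output 1994 = 6253.0/1.515 = 4127.39.
Real output 1996 = 7176.0/1.637 = 4383.63.
Change = 4383.63/4127.39 − 1 = 0.0621.

6.21%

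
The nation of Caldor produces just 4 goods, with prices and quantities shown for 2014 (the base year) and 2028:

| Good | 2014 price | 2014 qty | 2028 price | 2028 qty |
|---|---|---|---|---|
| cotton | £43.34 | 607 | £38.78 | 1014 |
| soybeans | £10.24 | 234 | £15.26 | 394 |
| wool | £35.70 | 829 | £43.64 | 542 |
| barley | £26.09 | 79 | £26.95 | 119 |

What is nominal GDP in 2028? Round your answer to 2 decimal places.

£72195.29

Nominal GDP 2028 = Σ (p_2028 × q_2028) = 38.78·1014 + 15.26·394 + 43.64·542 + 26.95·119 = 72195.29.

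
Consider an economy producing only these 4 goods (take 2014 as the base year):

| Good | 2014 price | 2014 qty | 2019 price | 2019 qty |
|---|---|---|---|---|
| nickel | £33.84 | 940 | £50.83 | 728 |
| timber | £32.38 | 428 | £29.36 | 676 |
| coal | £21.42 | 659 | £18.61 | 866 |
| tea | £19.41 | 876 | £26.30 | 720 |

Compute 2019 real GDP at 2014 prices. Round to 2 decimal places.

Real GDP 2019 = Σ (p_2014 × q_2019) = 33.84·728 + 32.38·676 + 21.42·866 + 19.41·720 = 79049.32.

£79049.32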